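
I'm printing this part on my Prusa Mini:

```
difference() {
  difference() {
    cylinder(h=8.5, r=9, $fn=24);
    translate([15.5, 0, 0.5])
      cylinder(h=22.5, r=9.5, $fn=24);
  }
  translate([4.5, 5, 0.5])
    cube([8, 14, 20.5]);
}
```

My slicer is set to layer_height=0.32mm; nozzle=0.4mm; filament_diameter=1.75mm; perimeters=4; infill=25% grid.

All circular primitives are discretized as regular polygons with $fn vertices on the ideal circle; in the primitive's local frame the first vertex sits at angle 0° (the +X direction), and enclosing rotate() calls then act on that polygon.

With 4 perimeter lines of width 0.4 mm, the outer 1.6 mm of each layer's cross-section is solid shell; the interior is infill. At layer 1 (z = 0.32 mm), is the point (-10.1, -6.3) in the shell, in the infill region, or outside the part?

At z = 0.32 mm: the cylinder: section is a regular 24-gon, circumradius r=9; the cylinder at (15.5, 0) is not intersected at this z (z outside [0.5, 23]); Taking the first minus the rest: none of the subtracted shapes is present at this height, so the r=9 cylinder is unchanged — 1 connected region; the cube at (4.5, 5) does not reach this height (z outside [0.5, 21]); After the difference (first − rest): none of the subtracted shapes is present at this height, so that combined region is unchanged — 1 connected region. Overall, the cross-section is a single solid region. The nearest boundary edge runs (-7.79, -4.50)→(-6.36, -6.36); distance from the point to it = 2.93 mm. The point is not inside any of the regions above, so it lies outside the cross-section (2.93 mm from the nearest boundary).

outside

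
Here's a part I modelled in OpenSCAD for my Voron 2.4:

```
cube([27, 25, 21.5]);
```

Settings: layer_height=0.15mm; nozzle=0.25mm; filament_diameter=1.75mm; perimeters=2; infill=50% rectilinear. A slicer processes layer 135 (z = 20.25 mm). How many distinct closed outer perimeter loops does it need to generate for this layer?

1

At z = 20.25 mm: the cube is present — its section is the full 27×25 rectangle. The result has 1 disconnected region.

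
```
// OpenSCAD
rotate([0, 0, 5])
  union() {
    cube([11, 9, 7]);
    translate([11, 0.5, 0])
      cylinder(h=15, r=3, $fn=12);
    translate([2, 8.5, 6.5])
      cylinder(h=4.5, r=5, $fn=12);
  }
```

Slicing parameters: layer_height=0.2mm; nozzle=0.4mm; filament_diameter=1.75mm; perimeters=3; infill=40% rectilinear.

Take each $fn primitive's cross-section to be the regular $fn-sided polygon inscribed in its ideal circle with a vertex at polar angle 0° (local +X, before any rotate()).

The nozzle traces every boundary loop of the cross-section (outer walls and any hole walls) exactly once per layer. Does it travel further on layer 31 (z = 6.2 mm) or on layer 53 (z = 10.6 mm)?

Layer 31 (z = 6.2): the cube (footprint 11×9) is included at this height (perimeter 40.00 mm); the r=3 cylinder at (11, 0.5) contributes a regular 12-gon of circumradius 3 (perimeter = 2·12·3.000·sin(180°/12) = 18.63 mm); the cylinder at (2, 8.5) is absent (z outside [6.5, 11]); Merging all regions: the regions partially overlap (shared area 8.22 mm²), so the edge portions inside another operand are dropped and the merged outline is re-measured after clipping — boundary = 47.09 mm; (whole slice rotated 5° about Z — lengths, areas and connectivity unchanged). So its perimeter = 47.09 mm. Layer 53 (z = 10.6): the cube is not intersected at this z (z outside [0, 7]); the cylinder at (11, 0.5): section is a regular 12-gon, circumradius r=3 (perimeter = 2·12·3.000·sin(180°/12) = 18.63 mm); the r=5 cylinder at (2, 8.5) contributes a regular 12-gon of circumradius 5 (perimeter = 2·12·5.000·sin(180°/12) = 31.06 mm); Combining (union): the 2 present regions are separate (no shared area or edge), so areas and boundary lengths simply add and each stays a separate island — boundary = 49.69 mm; (rotated 5° about Z; rotation is an isometry so areas/perimeters/island counts are preserved). So its perimeter = 49.69 mm. Layer 53 is larger (49.69 vs 47.09 mm).

layer 53 (z = 10.6 mm)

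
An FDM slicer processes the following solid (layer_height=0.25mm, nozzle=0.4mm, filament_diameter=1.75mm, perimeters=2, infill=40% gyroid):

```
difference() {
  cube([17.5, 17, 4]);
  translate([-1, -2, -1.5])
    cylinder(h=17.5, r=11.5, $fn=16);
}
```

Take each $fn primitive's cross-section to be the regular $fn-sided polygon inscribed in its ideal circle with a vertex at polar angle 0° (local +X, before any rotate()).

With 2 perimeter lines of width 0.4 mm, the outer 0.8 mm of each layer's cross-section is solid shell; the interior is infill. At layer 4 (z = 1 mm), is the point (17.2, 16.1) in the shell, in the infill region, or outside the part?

At z = 1 mm: the cube is present — its section is the full 17.5×17 rectangle; the r=11.5 cylinder at (-1, -2) gives a regular 16-gon of circumradius 11.5 (constant along its height); Subtracting the remaining from the first: starting from the 17.5×17 cube, the r=11.5 cylinder at (-1, -2) partially overlaps it — only the 69.22 mm² overlap (of its 404.88 mm²) is removed, clipping the outline — 1 connected region. Overall, the cross-section is a single solid region. The nearest boundary edge runs (17.50, 17.00)→(17.50, 0.00); distance from the point to it = 0.30 mm. The point is inside the cross-section, 0.30 mm from the nearest boundary — within the 0.8 mm shell band (2 × 0.4).

shell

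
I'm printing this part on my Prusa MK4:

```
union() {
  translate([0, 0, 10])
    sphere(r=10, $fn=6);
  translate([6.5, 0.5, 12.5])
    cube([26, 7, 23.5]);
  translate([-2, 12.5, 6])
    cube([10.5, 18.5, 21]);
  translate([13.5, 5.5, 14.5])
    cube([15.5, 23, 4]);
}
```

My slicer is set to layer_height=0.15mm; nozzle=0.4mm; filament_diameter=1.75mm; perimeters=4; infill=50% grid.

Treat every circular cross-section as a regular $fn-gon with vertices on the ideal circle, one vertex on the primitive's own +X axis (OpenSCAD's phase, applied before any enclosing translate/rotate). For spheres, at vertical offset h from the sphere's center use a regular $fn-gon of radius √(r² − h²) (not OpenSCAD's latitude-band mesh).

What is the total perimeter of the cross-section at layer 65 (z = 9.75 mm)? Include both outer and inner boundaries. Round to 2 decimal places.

At z = 9.75 mm: the r=10 sphere slices to a regular 6-gon of circumradius 9.997 (√(r²−h²) with h=0.25 from center) (perimeter = 2·6·9.997·sin(180°/6) = 59.98 mm); the cube at (6.5, 0.5) is not intersected at this z (z outside [12.5, 36]); the cube at (-2, 12.5) is present — its section is the full 10.5×18.5 rectangle (perimeter 58.00 mm); the cube at (13.5, 5.5) is not intersected at this z (z outside [14.5, 18.5]); Taking the union: the 2 present regions are separate (no shared area or edge), so areas and boundary lengths simply add and each stays a separate island — boundary = 117.98 mm. Overall, the cross-section has 2 separate islands. Total boundary length (outer) = 117.98 mm.

117.98 mm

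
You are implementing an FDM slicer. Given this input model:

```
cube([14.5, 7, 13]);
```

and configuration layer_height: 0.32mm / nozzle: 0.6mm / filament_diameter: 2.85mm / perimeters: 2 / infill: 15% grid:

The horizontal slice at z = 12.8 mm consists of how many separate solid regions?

1

At z = 12.8 mm: the cube (footprint 14.5×7) is included at this height. The result has 1 disconnected region.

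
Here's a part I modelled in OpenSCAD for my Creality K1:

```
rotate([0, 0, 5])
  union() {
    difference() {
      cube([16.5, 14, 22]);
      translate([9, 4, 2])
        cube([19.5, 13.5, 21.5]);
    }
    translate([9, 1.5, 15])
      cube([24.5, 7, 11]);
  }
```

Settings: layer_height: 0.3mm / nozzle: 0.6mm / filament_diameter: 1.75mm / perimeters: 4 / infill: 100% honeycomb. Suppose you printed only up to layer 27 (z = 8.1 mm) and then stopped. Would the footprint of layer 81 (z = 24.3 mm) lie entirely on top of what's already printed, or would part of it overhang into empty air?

Compare the two slices. At z = 8.1: the cube (footprint 16.5×14) is included at this height (area 231.00 mm²); the cube at (9, 4) is present — its section is the full 19.5×13.5 rectangle (area 263.25 mm²); Taking the first minus the rest: starting from the 16.5×14 cube (231.00 mm²), the 19.5×13.5 cube at (9, 4) partially overlaps it — only the 75.00 mm² overlap (of its 263.25 mm²) is removed, clipping the outline — area = 156.00 mm²; the cube at (9, 1.5) is absent (z outside [15, 26]); Merging all regions: only that combined region is present, so the union is just that shape — area = 156.00 mm²; (rotated 5° about Z; rotation is an isometry so areas/perimeters/island counts are preserved). At z = 24.3: the cube does not reach this height (z outside [0, 22]); the cube at (9, 4) is not intersected at this z (z outside [2, 23.5]); Taking the first minus the rest: the first operand is absent here, so nothing remains; the cube at (9, 1.5) (footprint 24.5×7) is included at this height (area 171.50 mm²); Combining (union): only the 24.5×7 cube at (9, 1.5) is present, so the union is just that shape — area = 171.50 mm²; (whole slice rotated 5° about Z — lengths, areas and connectivity unchanged). Checking containment: at z = 24.3 the cross-section extends beyond the z = 8.1 cross-section by about 152.75 mm².

part overhangs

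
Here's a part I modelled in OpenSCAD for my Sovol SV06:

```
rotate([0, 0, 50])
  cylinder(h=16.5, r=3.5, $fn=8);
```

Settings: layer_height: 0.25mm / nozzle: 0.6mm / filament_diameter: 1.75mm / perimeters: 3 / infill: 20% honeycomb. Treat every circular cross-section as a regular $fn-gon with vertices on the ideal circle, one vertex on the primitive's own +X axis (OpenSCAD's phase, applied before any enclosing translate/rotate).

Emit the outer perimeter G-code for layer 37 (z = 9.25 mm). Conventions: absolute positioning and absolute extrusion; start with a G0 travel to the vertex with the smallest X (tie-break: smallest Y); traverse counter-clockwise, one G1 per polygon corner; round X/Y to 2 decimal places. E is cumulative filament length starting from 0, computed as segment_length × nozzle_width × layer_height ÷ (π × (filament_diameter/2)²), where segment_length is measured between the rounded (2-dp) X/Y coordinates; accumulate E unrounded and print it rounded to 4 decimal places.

G0 X-3.49 Y-0.31 Z9.25
G1 X-2.25 Y-2.68 E0.1668
G1 X0.31 Y-3.49 E0.3343
G1 X2.68 Y-2.25 E0.5011
G1 X3.49 Y0.31 E0.6685
G1 X2.25 Y2.68 E0.8353
G1 X-0.31 Y3.49 E1.0028
G1 X-2.68 Y2.25 E1.1696
G1 X-3.49 Y-0.31 E1.3370

At z = 9.25 mm: the r=3.5 cylinder gives a regular 8-gon of circumradius 3.5 (constant along its height); (whole slice rotated 50° about Z — lengths, areas and connectivity unchanged). The outline is a single polygon with 8 vertices. Extrusion per mm of travel: 0.6 × 0.25 / (π × 0.875²) = 0.062363. Accumulating E over each segment gives final E = 1.3370.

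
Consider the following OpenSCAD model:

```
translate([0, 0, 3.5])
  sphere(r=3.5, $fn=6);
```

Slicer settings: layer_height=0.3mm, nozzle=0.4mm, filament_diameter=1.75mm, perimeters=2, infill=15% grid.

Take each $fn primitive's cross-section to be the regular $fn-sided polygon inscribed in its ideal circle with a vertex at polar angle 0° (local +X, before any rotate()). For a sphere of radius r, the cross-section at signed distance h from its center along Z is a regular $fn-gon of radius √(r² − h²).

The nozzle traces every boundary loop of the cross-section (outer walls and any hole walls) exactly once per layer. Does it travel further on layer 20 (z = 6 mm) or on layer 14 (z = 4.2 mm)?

Layer 20 (z = 6): the r=3.5 sphere contributes a regular 6-gon of circumradius √(3.5²−2.5²) = 2.449 (perimeter = 2·6·2.449·sin(180°/6) = 14.70 mm). So its perimeter = 14.70 mm. Layer 14 (z = 4.2): the sphere: section is a regular 6-gon, circumradius = √(r²−h²) = √(3.5²−0.7²) = 3.429 (perimeter = 2·6·3.429·sin(180°/6) = 20.58 mm). So its perimeter = 20.58 mm. Layer 14 is larger (20.58 vs 14.70 mm).

layer 14 (z = 4.2 mm)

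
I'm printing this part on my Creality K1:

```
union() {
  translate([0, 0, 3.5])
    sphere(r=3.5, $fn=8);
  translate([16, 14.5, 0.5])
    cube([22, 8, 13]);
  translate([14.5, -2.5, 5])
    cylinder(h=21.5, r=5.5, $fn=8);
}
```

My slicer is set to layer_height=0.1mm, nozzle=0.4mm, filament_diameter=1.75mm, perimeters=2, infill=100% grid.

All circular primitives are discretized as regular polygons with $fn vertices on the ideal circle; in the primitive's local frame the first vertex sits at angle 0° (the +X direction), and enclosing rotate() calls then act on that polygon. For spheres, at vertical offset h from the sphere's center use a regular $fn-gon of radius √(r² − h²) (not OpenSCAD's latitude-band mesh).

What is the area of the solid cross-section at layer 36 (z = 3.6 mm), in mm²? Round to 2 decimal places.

210.62 mm²

At z = 3.6 mm: the r=3.5 sphere slices to a regular 8-gon of circumradius 3.499 (√(r²−h²) with h=0.1 from center) (area = (8/2)·3.499²·sin(360°/8) = 34.62 mm²); the 22×8 cube at (16, 14.5) contributes its full rectangle (area 176.00 mm²); the cylinder at (14.5, -2.5) does not reach this height (z outside [5, 26.5]); Merging all regions: the 2 present regions are separate (no shared area or edge), so areas and boundary lengths simply add and each stays a separate island — area = 210.62 mm². Overall, the cross-section has 2 separate islands. Net area = 210.62 mm².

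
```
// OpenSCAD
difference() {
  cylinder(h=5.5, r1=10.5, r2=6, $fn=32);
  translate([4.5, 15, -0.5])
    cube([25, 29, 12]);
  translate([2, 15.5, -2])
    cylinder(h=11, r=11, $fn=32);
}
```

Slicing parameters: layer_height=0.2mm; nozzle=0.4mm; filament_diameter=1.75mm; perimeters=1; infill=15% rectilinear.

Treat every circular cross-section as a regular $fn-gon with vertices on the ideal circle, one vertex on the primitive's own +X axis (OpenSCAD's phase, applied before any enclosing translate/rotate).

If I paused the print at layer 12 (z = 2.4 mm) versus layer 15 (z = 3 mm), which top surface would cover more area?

layer 12 (z = 2.4 mm)

Layer 12 (z = 2.4): the cone (r1=10.5→r2=6) has section circumradius 8.536 here — a regular 32-gon (area = (32/2)·8.536²·sin(360°/32) = 227.46 mm²); the cube at (4.5, 15) (footprint 25×29) is included at this height (area 725.00 mm²); the cylinder at (2, 15.5): section is a regular 32-gon, circumradius r=11 (area = (32/2)·11.000²·sin(360°/32) = 377.69 mm²); After the difference (first − rest): starting from the cone (227.46 mm²), the 25×29 cube at (4.5, 15) misses the remaining region (no effect); the r=11 cylinder at (2, 15.5) partially overlaps it — only the 30.12 mm² overlap (of its 377.69 mm²) is removed, clipping the outline — area = 197.34 mm². So its area = 197.34 mm². Layer 15 (z = 3): the cone: at t=0.545 of its height the radius interpolates to r₁+(r₂−r₁)t = 8.045, giving a regular 32-gon of that circumradius (area = (32/2)·8.045²·sin(360°/32) = 202.05 mm²); the cube at (4.5, 15) (footprint 25×29) is included at this height (area 725.00 mm²); the cylinder at (2, 15.5): section is a regular 32-gon, circumradius r=11 (area = (32/2)·11.000²·sin(360°/32) = 377.69 mm²); Subtracting the remaining from the first: starting from the cone (202.05 mm²), the 25×29 cube at (4.5, 15) misses the remaining region (no effect); the r=11 cylinder at (2, 15.5) partially overlaps it — only the 24.20 mm² overlap (of its 377.69 mm²) is removed, clipping the outline — area = 177.85 mm². So its area = 177.85 mm². Layer 12 is larger (197.34 vs 177.85 mm²).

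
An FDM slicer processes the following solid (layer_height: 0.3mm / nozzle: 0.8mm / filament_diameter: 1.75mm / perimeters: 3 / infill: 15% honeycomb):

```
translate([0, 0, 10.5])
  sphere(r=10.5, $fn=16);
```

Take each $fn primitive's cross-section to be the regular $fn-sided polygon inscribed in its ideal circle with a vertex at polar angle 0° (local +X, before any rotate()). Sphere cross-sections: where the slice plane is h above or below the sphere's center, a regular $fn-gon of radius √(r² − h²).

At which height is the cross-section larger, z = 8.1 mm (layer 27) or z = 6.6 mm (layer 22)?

layer 27 (z = 8.1 mm)

Layer 27 (z = 8.1): the r=10.5 sphere contributes a regular 16-gon of circumradius √(10.5²−2.4²) = 10.222 (area = (16/2)·10.222²·sin(360°/16) = 319.89 mm²). So its area = 319.89 mm². Layer 22 (z = 6.6): the r=10.5 sphere slices to a regular 16-gon of circumradius 9.749 (√(r²−h²) with h=3.9 from center) (area = (16/2)·9.749²·sin(360°/16) = 290.96 mm²). So its area = 290.96 mm². Layer 27 is larger (319.89 vs 290.96 mm²).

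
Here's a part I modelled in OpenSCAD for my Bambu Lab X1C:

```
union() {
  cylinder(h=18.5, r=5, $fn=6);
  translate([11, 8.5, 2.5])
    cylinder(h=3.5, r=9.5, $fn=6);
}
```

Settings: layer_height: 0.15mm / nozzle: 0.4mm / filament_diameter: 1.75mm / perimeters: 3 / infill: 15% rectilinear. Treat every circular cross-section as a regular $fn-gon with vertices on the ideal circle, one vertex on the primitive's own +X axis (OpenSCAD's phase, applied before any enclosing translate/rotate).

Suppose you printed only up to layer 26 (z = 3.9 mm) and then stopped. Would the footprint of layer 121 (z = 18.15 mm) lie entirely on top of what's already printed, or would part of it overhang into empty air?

Compare the two slices. At z = 3.9: the r=5 cylinder contributes a regular 6-gon of circumradius 5 (area = (6/2)·5.000²·sin(360°/6) = 64.95 mm²); the cylinder at (11, 8.5): section is a regular 6-gon, circumradius r=9.5 (area = (6/2)·9.500²·sin(360°/6) = 234.48 mm²); Taking the union: the 2 present regions are separate (no shared area or edge), so areas and boundary lengths simply add and each stays a separate island — area = 299.43 mm². At z = 18.15: the r=5 cylinder gives a regular 6-gon of circumradius 5 (constant along its height) (area = (6/2)·5.000²·sin(360°/6) = 64.95 mm²); the cylinder at (11, 8.5) is not intersected at this z (z outside [2.5, 6]); Merging all regions: only the r=5 cylinder is present, so the union is just that shape — area = 64.95 mm². Checking containment: the cross-section at z = 18.15 is a subset of the cross-section at z = 3.9.

entirely on top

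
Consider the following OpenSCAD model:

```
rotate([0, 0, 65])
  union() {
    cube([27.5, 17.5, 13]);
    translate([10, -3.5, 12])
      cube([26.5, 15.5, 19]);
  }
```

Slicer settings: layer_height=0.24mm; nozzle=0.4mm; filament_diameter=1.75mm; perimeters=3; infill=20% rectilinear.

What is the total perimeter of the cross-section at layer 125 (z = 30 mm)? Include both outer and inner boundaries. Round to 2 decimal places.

At z = 30 mm: the cube does not reach this height (z outside [0, 13]); the 26.5×15.5 cube at (10, -3.5) contributes its full rectangle (perimeter 84.00 mm); Merging all regions: only the 26.5×15.5 cube at (10, -3.5) is present, so the union is just that shape — boundary = 84.00 mm; (rotated 65° about Z; rotation is an isometry so areas/perimeters/island counts are preserved). Overall, the cross-section is a single solid region. Total boundary length (outer) = 84.00 mm.

84.00 mm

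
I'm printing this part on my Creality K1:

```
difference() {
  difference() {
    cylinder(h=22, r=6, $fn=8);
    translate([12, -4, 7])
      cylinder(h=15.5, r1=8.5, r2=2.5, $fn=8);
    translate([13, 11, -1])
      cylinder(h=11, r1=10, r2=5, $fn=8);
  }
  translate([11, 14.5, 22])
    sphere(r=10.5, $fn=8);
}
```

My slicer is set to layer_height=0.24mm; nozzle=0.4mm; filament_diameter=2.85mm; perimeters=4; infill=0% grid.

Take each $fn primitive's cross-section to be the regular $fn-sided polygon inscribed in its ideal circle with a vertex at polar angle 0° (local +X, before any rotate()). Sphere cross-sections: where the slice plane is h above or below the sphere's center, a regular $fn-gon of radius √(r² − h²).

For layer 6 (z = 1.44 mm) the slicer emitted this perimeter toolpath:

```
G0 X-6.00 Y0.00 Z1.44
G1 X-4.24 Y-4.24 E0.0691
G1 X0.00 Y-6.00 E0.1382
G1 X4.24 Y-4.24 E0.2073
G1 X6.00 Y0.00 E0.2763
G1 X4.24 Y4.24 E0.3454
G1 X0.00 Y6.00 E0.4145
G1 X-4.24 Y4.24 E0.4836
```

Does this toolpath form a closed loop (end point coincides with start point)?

Start point (G0): (-6.00, 0.00). End point (last G1): the path does not return to the start — open.

no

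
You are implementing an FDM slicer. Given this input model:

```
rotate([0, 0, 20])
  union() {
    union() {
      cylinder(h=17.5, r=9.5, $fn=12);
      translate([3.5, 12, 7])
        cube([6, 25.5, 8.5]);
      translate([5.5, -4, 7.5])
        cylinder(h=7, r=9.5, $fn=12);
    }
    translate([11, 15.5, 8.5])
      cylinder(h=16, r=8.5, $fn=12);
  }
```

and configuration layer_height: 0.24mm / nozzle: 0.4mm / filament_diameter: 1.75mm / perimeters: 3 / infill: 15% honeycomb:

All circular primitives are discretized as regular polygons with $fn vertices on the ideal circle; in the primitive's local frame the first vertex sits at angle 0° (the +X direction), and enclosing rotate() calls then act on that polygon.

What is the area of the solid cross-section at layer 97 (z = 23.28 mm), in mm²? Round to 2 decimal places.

216.75 mm²

At z = 23.28 mm: the cylinder is not intersected at this z (z outside [0, 17.5]); the cube at (3.5, 12) is not intersected at this z (z outside [7, 15.5]); the cylinder at (5.5, -4) is not intersected at this z (z outside [7.5, 14.5]); Merging all regions: nothing is present at this height; the r=8.5 cylinder at (11, 15.5) gives a regular 12-gon of circumradius 8.5 (constant along its height) (area = (12/2)·8.500²·sin(360°/12) = 216.75 mm²); Combining (union): only the r=8.5 cylinder at (11, 15.5) is present, so the union is just that shape — area = 216.75 mm²; (whole slice rotated 20° about Z — lengths, areas and connectivity unchanged). Overall, the cross-section is a single solid region. Net area = 216.75 mm².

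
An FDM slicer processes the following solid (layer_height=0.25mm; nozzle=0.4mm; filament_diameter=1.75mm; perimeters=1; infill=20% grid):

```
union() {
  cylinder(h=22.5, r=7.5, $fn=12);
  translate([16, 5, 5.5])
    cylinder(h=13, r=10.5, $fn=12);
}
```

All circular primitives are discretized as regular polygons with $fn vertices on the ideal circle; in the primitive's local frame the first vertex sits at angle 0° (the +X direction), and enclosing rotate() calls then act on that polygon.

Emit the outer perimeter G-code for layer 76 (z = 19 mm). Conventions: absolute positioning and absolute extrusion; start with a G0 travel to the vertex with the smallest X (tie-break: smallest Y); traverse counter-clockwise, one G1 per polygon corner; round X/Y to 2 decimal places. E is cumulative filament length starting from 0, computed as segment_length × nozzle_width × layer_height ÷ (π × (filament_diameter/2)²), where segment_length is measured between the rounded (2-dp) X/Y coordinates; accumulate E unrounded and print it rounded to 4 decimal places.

G0 X-7.50 Y0.00 Z19.00
G1 X-6.50 Y-3.75 E0.1614
G1 X-3.75 Y-6.50 E0.3230
G1 X0.00 Y-7.50 E0.4844
G1 X3.75 Y-6.50 E0.6458
G1 X6.50 Y-3.75 E0.8074
G1 X7.50 Y0.00 E0.9688
G1 X6.50 Y3.75 E1.1302
G1 X3.75 Y6.50 E1.2918
G1 X0.00 Y7.50 E1.4532
G1 X-3.75 Y6.50 E1.6146
G1 X-6.50 Y3.75 E1.7762
G1 X-7.50 Y0.00 E1.9376

At z = 19 mm: the cylinder: section is a regular 12-gon, circumradius r=7.5; the cylinder at (16, 5) is absent (z outside [5.5, 18.5]); Taking the union: only the r=7.5 cylinder is present, so the union is just that shape — 1 connected region. The outline is a single polygon with 12 vertices. Extrusion per mm of travel: 0.4 × 0.25 / (π × 0.875²) = 0.041575. Accumulating E over each segment gives final E = 1.9376.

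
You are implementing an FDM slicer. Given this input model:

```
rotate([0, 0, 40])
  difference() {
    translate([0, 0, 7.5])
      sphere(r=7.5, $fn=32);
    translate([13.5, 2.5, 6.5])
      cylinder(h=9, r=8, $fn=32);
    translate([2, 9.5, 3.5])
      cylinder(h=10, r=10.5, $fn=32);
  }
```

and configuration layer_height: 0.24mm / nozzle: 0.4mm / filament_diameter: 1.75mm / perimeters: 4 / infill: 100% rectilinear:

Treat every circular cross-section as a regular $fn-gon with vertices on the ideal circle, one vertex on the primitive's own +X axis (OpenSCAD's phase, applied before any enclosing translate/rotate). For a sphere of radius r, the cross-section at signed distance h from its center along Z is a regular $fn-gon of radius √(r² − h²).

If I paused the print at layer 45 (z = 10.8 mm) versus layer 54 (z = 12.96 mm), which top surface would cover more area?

layer 45 (z = 10.8 mm)

Layer 45 (z = 10.8): the r=7.5 sphere contributes a regular 32-gon of circumradius √(7.5²−3.3²) = 6.735 (area = (32/2)·6.735²·sin(360°/32) = 141.59 mm²); the r=8 cylinder at (13.5, 2.5) gives a regular 32-gon of circumradius 8 (constant along its height) (area = (32/2)·8.000²·sin(360°/32) = 199.77 mm²); the cylinder at (2, 9.5): section is a regular 32-gon, circumradius r=10.5 (area = (32/2)·10.500²·sin(360°/32) = 344.14 mm²); Subtracting the remaining from the first: starting from the r=7.5 sphere (141.59 mm²), the r=8 cylinder at (13.5, 2.5) partially overlaps it — only the 3.34 mm² overlap (of its 199.77 mm²) is removed, clipping the outline; the r=10.5 cylinder at (2, 9.5) partially overlaps it — only the 68.12 mm² overlap (of its 344.14 mm²) is removed, clipping the outline — area = 70.13 mm²; (rotated 40° about Z; rotation is an isometry so areas/perimeters/island counts are preserved). So its area = 70.13 mm². Layer 54 (z = 12.96): the sphere: section is a regular 32-gon, circumradius = √(r²−h²) = √(7.5²−5.46²) = 5.142 (area = (32/2)·5.142²·sin(360°/32) = 82.53 mm²); the r=8 cylinder at (13.5, 2.5) contributes a regular 32-gon of circumradius 8 (area = (32/2)·8.000²·sin(360°/32) = 199.77 mm²); the r=10.5 cylinder at (2, 9.5) gives a regular 32-gon of circumradius 10.5 (constant along its height) (area = (32/2)·10.500²·sin(360°/32) = 344.14 mm²); After the difference (first − rest): starting from the r=7.5 sphere (82.53 mm²), the r=8 cylinder at (13.5, 2.5) misses the remaining region (no effect); the r=10.5 cylinder at (2, 9.5) partially overlaps it — only the 44.58 mm² overlap (of its 344.14 mm²) is removed, clipping the outline — area = 37.94 mm²; (rotated 40° about Z; rotation is an isometry so areas/perimeters/island counts are preserved). So its area = 37.94 mm². Layer 45 is larger (70.13 vs 37.94 mm²).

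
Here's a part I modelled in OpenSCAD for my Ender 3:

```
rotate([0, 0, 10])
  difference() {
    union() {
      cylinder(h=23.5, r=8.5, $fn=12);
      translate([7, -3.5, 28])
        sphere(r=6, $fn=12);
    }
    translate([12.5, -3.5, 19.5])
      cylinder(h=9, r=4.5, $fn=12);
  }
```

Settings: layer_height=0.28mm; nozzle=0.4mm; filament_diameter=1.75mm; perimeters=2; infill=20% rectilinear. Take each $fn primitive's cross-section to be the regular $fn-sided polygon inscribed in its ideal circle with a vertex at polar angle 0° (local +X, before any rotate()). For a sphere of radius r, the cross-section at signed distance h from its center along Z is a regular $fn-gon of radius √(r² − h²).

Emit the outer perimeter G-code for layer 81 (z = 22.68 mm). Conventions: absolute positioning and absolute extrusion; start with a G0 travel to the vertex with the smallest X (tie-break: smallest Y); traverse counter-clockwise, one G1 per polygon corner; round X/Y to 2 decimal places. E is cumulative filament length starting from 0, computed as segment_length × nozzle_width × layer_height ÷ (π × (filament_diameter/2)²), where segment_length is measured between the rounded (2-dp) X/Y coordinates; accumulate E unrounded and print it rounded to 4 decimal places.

At z = 22.68 mm: the r=8.5 cylinder gives a regular 12-gon of circumradius 8.5 (constant along its height); the r=6 sphere at (7, -3.5) slices to a regular 12-gon of circumradius 2.774 (√(r²−h²) with h=5.32 from center); Taking the union: the regions partially overlap (shared area 13.24 mm²), so overlapping operands fuse into one piece — 1 connected region; the r=4.5 cylinder at (12.5, -3.5) gives a regular 12-gon of circumradius 4.5 (constant along its height); Subtracting the remaining from the first: starting from that combined region, the r=4.5 cylinder at (12.5, -3.5) partially overlaps it — only the 4.73 mm² overlap (of its 60.75 mm²) is removed, clipping the outline — 1 connected region; (rotated 10° about Z; rotation is an isometry so areas/perimeters/island counts are preserved). The outline is a single polygon with 19 vertices. Extrusion per mm of travel: 0.4 × 0.28 / (π × 0.875²) = 0.046564. Accumulating E over each segment gives final E = 2.5705.

G0 X-8.37 Y-1.48 Z22.68
G1 X-6.51 Y-5.46 E0.2046
G1 X-2.91 Y-7.99 E0.4095
G1 X1.48 Y-8.37 E0.6146
G1 X5.46 Y-6.51 E0.8192
G1 X6.63 Y-4.85 E0.9138
G1 X7.98 Y-4.96 E0.9768
G1 X9.28 Y-4.36 E1.0435
G1 X9.45 Y-4.12 E1.0572
G1 X8.49 Y-2.06 E1.1630
G1 X8.68 Y0.21 E1.2691
G1 X8.45 Y0.38 E1.2824
G1 X8.28 Y0.39 E1.2903
G1 X8.37 Y1.48 E1.3413
G1 X6.51 Y5.46 E1.5458
G1 X2.91 Y7.99 E1.7507
G1 X-1.48 Y8.37 E1.9559
G1 X-5.46 Y6.51 E2.1605
G1 X-7.99 Y2.91 E2.3654
G1 X-8.37 Y-1.48 E2.5705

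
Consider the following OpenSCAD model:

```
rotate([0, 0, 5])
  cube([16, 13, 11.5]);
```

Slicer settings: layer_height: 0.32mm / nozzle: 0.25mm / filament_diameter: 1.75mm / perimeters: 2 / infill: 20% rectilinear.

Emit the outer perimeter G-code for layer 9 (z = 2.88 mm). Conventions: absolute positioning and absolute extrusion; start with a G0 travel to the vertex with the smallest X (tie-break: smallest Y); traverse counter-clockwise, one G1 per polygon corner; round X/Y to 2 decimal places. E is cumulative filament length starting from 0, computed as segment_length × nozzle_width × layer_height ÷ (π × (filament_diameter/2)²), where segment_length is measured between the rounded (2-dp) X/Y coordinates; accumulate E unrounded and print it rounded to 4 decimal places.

G0 X-1.13 Y12.95 Z2.88
G1 X0.00 Y0.00 E0.4324
G1 X15.94 Y1.39 E0.9645
G1 X14.81 Y14.35 E1.3972
G1 X-1.13 Y12.95 E1.9294

At z = 2.88 mm: the 16×13 cube contributes its full rectangle; (rotated 5° about Z; rotation is an isometry so areas/perimeters/island counts are preserved). The outline is a single polygon with 4 vertices. Extrusion per mm of travel: 0.25 × 0.32 / (π × 0.875²) = 0.033260. Accumulating E over each segment gives final E = 1.9294.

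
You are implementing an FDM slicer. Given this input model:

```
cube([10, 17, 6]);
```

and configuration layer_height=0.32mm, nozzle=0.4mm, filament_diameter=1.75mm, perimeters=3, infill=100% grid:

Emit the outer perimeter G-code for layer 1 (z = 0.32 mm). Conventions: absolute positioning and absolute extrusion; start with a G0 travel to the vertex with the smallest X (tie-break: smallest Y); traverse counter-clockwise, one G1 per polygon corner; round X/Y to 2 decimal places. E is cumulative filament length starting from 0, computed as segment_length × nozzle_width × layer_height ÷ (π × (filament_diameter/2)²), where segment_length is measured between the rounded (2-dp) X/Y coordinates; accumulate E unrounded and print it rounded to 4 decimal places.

G0 X0.00 Y0.00 Z0.32
G1 X10.00 Y0.00 E0.5322
G1 X10.00 Y17.00 E1.4368
G1 X0.00 Y17.00 E1.9690
G1 X0.00 Y0.00 E2.8737

At z = 0.32 mm: the cube (footprint 10×17) is included at this height. The outline is a single polygon with 4 vertices. Extrusion per mm of travel: 0.4 × 0.32 / (π × 0.875²) = 0.053216. Accumulating E over each segment gives final E = 2.8737.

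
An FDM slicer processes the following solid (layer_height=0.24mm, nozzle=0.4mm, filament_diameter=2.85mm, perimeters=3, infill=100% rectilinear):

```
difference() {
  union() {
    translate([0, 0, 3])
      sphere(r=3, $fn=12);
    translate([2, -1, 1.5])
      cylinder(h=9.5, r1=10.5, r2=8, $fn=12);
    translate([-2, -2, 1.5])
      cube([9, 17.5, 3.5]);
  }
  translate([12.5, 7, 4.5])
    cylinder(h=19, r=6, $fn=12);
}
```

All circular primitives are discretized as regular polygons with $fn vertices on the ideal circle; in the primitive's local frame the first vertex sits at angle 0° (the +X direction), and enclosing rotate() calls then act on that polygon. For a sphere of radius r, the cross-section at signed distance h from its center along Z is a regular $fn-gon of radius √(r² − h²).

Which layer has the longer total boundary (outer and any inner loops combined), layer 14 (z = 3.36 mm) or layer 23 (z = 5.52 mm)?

Layer 14 (z = 3.36): the sphere: section is a regular 12-gon, circumradius = √(r²−h²) = √(3²−0.36²) = 2.978 (perimeter = 2·12·2.978·sin(180°/12) = 18.50 mm); the cone at (2, -1): at t=0.196 of its height the radius interpolates to r₁+(r₂−r₁)t = 10.011, giving a regular 12-gon of that circumradius (perimeter = 2·12·10.011·sin(180°/12) = 62.18 mm); the cube at (-2, -2) (footprint 9×17.5) is included at this height (perimeter 53.00 mm); Combining (union): the regions partially overlap (shared area 120.21 mm²), so the edge portions inside another operand are dropped and the merged outline is re-measured after clipping — boundary = 77.25 mm; the cylinder at (12.5, 7) is absent (z outside [4.5, 23.5]); After the difference (first − rest): none of the subtracted shapes is present at this height, so the result so far is unchanged — boundary = 77.25 mm. So its perimeter = 77.25 mm. Layer 23 (z = 5.52): the r=3 sphere contributes a regular 12-gon of circumradius √(3²−2.52²) = 1.628 (perimeter = 2·12·1.628·sin(180°/12) = 10.11 mm); the cone at (2, -1) contributes a regular 12-gon of circumradius 9.442 (interpolated between r1=10.5 and r2=8 at t=0.423) (perimeter = 2·12·9.442·sin(180°/12) = 58.65 mm); the cube at (-2, -2) is not intersected at this z (z outside [1.5, 5]); Merging all regions: the r=3 sphere lies entirely inside the cone at (2, -1), so the union is just the cone at (2, -1) — boundary = 58.65 mm; the cylinder at (12.5, 7): section is a regular 12-gon, circumradius r=6 (perimeter = 2·12·6.000·sin(180°/12) = 37.27 mm); After the difference (first − rest): starting from the result so far, the r=6 cylinder at (12.5, 7) partially overlaps it — only the 9.10 mm² overlap (of its 108.00 mm²) is removed, clipping the outline — boundary = 59.02 mm. So its perimeter = 59.02 mm. Layer 14 is larger (77.25 vs 59.02 mm).

layer 14 (z = 3.36 mm)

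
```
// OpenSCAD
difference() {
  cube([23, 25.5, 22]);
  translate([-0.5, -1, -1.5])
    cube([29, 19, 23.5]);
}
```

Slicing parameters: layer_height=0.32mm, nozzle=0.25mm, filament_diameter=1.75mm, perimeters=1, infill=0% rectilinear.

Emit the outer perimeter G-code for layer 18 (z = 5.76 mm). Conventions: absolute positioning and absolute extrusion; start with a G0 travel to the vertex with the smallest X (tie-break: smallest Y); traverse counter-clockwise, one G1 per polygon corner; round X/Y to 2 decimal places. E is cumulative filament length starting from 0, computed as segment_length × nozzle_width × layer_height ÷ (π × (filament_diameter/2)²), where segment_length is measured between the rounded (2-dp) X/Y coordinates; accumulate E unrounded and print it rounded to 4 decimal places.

At z = 5.76 mm: the cube is present — its section is the full 23×25.5 rectangle; the cube at (-0.5, -1) is present — its section is the full 29×19 rectangle; After the difference (first − rest): starting from the 23×25.5 cube, the 29×19 cube at (-0.5, -1) partially overlaps it — only the 414.00 mm² overlap (of its 551.00 mm²) is removed, clipping the outline — 1 connected region. The outline is a single polygon with 4 vertices. Extrusion per mm of travel: 0.25 × 0.32 / (π × 0.875²) = 0.033260. Accumulating E over each segment gives final E = 2.0289.

G0 X0.00 Y18.00 Z5.76
G1 X23.00 Y18.00 E0.7650
G1 X23.00 Y25.50 E1.0144
G1 X0.00 Y25.50 E1.7794
G1 X0.00 Y18.00 E2.0289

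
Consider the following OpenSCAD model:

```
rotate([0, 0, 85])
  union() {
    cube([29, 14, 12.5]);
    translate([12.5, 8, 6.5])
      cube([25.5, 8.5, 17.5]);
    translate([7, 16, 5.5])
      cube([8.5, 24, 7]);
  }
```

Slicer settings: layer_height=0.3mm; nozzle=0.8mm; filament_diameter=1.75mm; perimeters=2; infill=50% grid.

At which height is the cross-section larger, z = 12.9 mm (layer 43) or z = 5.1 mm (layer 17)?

layer 17 (z = 5.1 mm)

Layer 43 (z = 12.9): the cube is absent (z outside [0, 12.5]); the 25.5×8.5 cube at (12.5, 8) contributes its full rectangle (area 216.75 mm²); the cube at (7, 16) does not reach this height (z outside [5.5, 12.5]); Taking the union: only the 25.5×8.5 cube at (12.5, 8) is present, so the union is just that shape — area = 216.75 mm²; (whole slice rotated 85° about Z — lengths, areas and connectivity unchanged). So its area = 216.75 mm². Layer 17 (z = 5.1): the cube is present — its section is the full 29×14 rectangle (area 406.00 mm²); the cube at (12.5, 8) is not intersected at this z (z outside [6.5, 24]); the cube at (7, 16) is not intersected at this z (z outside [5.5, 12.5]); Combining (union): only the 29×14 cube is present, so the union is just that shape — area = 406.00 mm²; (rotated 85° about Z; rotation is an isometry so areas/perimeters/island counts are preserved). So its area = 406.00 mm². Layer 17 is larger (406.00 vs 216.75 mm²).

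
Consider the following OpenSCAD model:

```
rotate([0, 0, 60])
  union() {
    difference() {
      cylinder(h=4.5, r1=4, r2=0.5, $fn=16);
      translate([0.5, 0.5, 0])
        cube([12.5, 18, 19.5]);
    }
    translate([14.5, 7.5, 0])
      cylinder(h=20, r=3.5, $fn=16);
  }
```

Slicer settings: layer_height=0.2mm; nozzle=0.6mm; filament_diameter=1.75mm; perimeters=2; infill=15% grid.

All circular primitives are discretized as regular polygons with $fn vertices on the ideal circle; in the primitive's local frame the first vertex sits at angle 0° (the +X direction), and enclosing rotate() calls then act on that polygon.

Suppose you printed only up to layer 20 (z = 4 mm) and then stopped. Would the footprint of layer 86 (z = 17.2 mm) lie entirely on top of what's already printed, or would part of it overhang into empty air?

Compare the two slices. At z = 4: the cone: at t=0.889 of its height the radius interpolates to r₁+(r₂−r₁)t = 0.889, giving a regular 16-gon of that circumradius (area = (16/2)·0.889²·sin(360°/16) = 2.42 mm²); the 12.5×18 cube at (0.5, 0.5) contributes its full rectangle (area 225.00 mm²); Subtracting the remaining from the first: starting from the cone (2.42 mm²), the 12.5×18 cube at (0.5, 0.5) partially overlaps it — only the 0.03 mm² overlap (of its 225.00 mm²) is removed, clipping the outline — area = 2.39 mm²; the r=3.5 cylinder at (14.5, 7.5) gives a regular 16-gon of circumradius 3.5 (constant along its height) (area = (16/2)·3.500²·sin(360°/16) = 37.50 mm²); Combining (union): the 2 present regions are separate (no shared area or edge), so areas and boundary lengths simply add and each stays a separate island — area = 39.89 mm²; (rotated 60° about Z; rotation is an isometry so areas/perimeters/island counts are preserved). At z = 17.2: the cone does not reach this height (z outside [0, 4.5]); the 12.5×18 cube at (0.5, 0.5) contributes its full rectangle (area 225.00 mm²); Subtracting the remaining from the first: the first operand is absent here, so nothing remains; the r=3.5 cylinder at (14.5, 7.5) contributes a regular 16-gon of circumradius 3.5 (area = (16/2)·3.500²·sin(360°/16) = 37.50 mm²); Combining (union): only the r=3.5 cylinder at (14.5, 7.5) is present, so the union is just that shape — area = 37.50 mm²; (whole slice rotated 60° about Z — lengths, areas and connectivity unchanged). Checking containment: the cross-section at z = 17.2 is a subset of the cross-section at z = 4.

entirely on top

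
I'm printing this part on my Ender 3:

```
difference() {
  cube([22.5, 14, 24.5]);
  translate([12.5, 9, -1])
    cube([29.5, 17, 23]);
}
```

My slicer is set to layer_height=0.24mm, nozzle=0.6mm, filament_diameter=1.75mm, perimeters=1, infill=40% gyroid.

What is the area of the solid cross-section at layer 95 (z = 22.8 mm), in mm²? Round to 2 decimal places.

315.00 mm²

At z = 22.8 mm: the cube (footprint 22.5×14) is included at this height (area 315.00 mm²); the cube at (12.5, 9) does not reach this height (z outside [-1, 22]); After the difference (first − rest): none of the subtracted shapes is present at this height, so the 22.5×14 cube is unchanged — area = 315.00 mm². Overall, the cross-section is a single solid region. Net area = 315.00 mm².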